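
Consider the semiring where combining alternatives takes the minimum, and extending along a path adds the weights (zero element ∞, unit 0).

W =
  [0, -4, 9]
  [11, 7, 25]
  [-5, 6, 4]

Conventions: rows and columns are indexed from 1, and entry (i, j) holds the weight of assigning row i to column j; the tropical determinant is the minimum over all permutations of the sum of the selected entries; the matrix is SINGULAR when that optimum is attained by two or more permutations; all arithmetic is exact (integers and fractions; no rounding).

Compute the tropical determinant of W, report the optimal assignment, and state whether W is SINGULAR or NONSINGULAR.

σ = (1, 2, 3): 0 + 7 + 4 = 11
σ = (1, 3, 2): 0 + 25 + 6 = 31
σ = (2, 1, 3): (-4) + 11 + 4 = 11
σ = (2, 3, 1): (-4) + 25 + (-5) = 16
σ = (3, 1, 2): 9 + 11 + 6 = 26
σ = (3, 2, 1): 9 + 7 + (-5) = 11
Optimal value attained by: σ = (1, 2, 3).
Answer: det⊕(W) = 11; verdict: SINGULAR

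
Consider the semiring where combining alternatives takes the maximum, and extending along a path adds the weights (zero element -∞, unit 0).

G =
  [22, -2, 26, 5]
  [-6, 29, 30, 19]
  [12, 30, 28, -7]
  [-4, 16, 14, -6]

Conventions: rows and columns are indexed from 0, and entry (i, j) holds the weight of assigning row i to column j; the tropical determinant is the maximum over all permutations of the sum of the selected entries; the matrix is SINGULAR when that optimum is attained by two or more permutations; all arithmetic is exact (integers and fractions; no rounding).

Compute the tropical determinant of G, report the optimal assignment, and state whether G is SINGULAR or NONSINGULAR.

σ = (0, 1, 2, 3): 22 + 29 + 28 + (-6) = 73
σ = (0, 1, 3, 2): 22 + 29 + (-7) + 14 = 58
σ = (0, 2, 1, 3): 22 + 30 + 30 + (-6) = 76
σ = (0, 2, 3, 1): 22 + 30 + (-7) + 16 = 61
σ = (0, 3, 1, 2): 22 + 19 + 30 + 14 = 85
σ = (0, 3, 2, 1): 22 + 19 + 28 + 16 = 85
σ = (1, 0, 2, 3): (-2) + (-6) + 28 + (-6) = 14
σ = (1, 0, 3, 2): (-2) + (-6) + (-7) + 14 = -1
σ = (1, 2, 0, 3): (-2) + 30 + 12 + (-6) = 34
σ = (1, 2, 3, 0): (-2) + 30 + (-7) + (-4) = 17
σ = (1, 3, 0, 2): (-2) + 19 + 12 + 14 = 43
σ = (1, 3, 2, 0): (-2) + 19 + 28 + (-4) = 41
σ = (2, 0, 1, 3): 26 + (-6) + 30 + (-6) = 44
σ = (2, 0, 3, 1): 26 + (-6) + (-7) + 16 = 29
σ = (2, 1, 0, 3): 26 + 29 + 12 + (-6) = 61
σ = (2, 1, 3, 0): 26 + 29 + (-7) + (-4) = 44
σ = (2, 3, 0, 1): 26 + 19 + 12 + 16 = 73
σ = (2, 3, 1, 0): 26 + 19 + 30 + (-4) = 71
σ = (3, 0, 1, 2): 5 + (-6) + 30 + 14 = 43
σ = (3, 0, 2, 1): 5 + (-6) + 28 + 16 = 43
σ = (3, 1, 0, 2): 5 + 29 + 12 + 14 = 60
σ = (3, 1, 2, 0): 5 + 29 + 28 + (-4) = 58
σ = (3, 2, 0, 1): 5 + 30 + 12 + 16 = 63
σ = (3, 2, 1, 0): 5 + 30 + 30 + (-4) = 61
Optimal value attained by: σ = (0, 3, 1, 2).
Answer: det⊕(G) = 85; verdict: SINGULAR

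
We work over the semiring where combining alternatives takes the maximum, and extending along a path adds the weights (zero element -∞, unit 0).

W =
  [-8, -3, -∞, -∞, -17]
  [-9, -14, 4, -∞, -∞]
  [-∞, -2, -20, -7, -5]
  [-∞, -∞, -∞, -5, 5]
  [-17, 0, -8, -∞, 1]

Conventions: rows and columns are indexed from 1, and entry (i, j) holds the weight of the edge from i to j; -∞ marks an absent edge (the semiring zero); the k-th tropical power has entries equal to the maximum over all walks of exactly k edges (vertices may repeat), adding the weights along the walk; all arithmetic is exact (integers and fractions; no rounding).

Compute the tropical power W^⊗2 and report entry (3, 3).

W^⊗2:
  [-12, -11, 1, -∞, -16]
  [-17, 2, -10, -3, -1]
  [-11, -5, 2, -12, -2]
  [-12, 5, -3, -10, 6]
  [-9, 1, 4, -15, 2]
Key observation: the optimum is the walk 3->2->3, with weight (-2) + 4 = 2.
Optimal value attained by: walk 3->2->3.
Answer: (W^⊗2)[3][3] = 2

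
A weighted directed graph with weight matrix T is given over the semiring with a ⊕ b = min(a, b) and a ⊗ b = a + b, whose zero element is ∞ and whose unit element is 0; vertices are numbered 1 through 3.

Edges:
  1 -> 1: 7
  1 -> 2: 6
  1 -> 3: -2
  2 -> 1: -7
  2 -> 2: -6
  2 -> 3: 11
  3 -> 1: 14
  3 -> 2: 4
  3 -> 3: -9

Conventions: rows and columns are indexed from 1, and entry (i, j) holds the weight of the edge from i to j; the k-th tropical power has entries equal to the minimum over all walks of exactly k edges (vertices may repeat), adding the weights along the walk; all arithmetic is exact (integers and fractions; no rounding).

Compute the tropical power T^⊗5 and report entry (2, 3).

T^⊗2:
  [-1, 0, -11]
  [-13, -12, -9]
  [-3, -5, -18]
T^⊗3:
  [-7, -7, -20]
  [-19, -18, -18]
  [-12, -14, -27]
T^⊗4:
  [-14, -16, -29]
  [-25, -24, -27]
  [-21, -23, -36]
T^⊗5:
  [-23, -25, -38]
  [-31, -30, -36]
  [-30, -32, -45]
Key observation: the optimum is the walk 2->1->3->3->3->3, with weight (-7) + (-2) + (-9) + (-9) + (-9) = -36.
Optimal value attained by: walk 2->1->3->3->3->3.
Answer: (T^⊗5)[2][3] = -36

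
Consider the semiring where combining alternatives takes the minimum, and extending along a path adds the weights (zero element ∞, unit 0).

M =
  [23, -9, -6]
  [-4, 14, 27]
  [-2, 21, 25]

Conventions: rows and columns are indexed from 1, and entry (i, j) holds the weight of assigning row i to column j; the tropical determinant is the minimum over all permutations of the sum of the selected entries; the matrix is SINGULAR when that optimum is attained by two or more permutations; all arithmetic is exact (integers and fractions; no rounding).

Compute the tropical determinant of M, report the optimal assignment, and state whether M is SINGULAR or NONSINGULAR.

σ = (1, 2, 3): 23 + 14 + 25 = 62
σ = (1, 3, 2): 23 + 27 + 21 = 71
σ = (2, 1, 3): (-9) + (-4) + 25 = 12
σ = (2, 3, 1): (-9) + 27 + (-2) = 16
σ = (3, 1, 2): (-6) + (-4) + 21 = 11
σ = (3, 2, 1): (-6) + 14 + (-2) = 6
Optimal value attained by: σ = (3, 2, 1).
Answer: det⊕(M) = 6; verdict: NONSINGULAR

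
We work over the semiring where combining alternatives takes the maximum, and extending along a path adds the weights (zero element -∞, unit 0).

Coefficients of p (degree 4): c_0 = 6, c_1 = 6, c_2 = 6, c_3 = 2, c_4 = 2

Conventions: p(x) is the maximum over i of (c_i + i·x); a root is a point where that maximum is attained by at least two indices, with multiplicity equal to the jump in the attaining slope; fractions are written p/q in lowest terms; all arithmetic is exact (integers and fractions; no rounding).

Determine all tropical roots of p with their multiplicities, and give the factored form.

hull edge (i=0, c=6) to (i=2, c=6): slope 0, span 2
hull edge (i=2, c=6) to (i=4, c=2): slope -2, span 2
Factored form: p(x) = 2 ⊗ (x ⊕ 0) ⊗ (x ⊕ 0) ⊗ (x ⊕ 2) ⊗ (x ⊕ 2)
Answer: roots = 0 (mult 2), 2 (mult 2)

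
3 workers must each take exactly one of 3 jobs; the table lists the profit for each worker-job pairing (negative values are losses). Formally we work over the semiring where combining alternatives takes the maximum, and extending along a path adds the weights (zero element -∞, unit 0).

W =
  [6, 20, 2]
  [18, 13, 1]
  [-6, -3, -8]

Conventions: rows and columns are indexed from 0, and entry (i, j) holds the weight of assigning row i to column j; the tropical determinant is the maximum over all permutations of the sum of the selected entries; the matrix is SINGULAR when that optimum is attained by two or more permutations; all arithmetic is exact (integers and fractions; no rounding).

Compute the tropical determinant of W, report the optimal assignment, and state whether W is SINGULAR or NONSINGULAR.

σ = (0, 1, 2): 6 + 13 + (-8) = 11
σ = (0, 2, 1): 6 + 1 + (-3) = 4
σ = (1, 0, 2): 20 + 18 + (-8) = 30
σ = (1, 2, 0): 20 + 1 + (-6) = 15
σ = (2, 0, 1): 2 + 18 + (-3) = 17
σ = (2, 1, 0): 2 + 13 + (-6) = 9
Optimal value attained by: σ = (1, 0, 2).
Answer: det⊕(W) = 30; verdict: NONSINGULAR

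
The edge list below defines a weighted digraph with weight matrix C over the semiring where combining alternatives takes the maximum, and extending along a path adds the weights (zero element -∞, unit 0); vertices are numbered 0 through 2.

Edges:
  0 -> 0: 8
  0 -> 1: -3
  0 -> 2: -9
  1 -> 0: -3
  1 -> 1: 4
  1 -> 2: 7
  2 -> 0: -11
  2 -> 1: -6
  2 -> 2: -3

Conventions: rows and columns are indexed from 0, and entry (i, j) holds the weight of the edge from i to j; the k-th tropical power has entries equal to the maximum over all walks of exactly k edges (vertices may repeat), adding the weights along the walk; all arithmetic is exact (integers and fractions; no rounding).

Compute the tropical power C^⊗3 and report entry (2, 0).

C^⊗2:
  [16, 5, 4]
  [5, 8, 11]
  [-3, -2, 1]
C^⊗3:
  [24, 13, 12]
  [13, 12, 15]
  [5, 2, 5]
Key observation: the optimum is the walk 2->0->0->0, with weight (-11) + 8 + 8 = 5.
Optimal value attained by: walk 2->0->0->0.
Answer: (C^⊗3)[2][0] = 5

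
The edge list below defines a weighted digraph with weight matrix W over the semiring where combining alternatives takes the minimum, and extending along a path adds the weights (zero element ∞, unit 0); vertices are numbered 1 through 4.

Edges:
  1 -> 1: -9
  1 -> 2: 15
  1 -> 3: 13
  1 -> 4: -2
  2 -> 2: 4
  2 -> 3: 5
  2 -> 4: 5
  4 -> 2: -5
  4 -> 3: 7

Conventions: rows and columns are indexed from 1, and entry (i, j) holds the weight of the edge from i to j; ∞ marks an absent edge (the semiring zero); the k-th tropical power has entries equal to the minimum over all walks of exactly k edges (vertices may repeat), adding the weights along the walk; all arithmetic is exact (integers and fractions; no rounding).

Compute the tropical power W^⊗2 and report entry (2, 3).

W^⊗2:
  [-18, -7, 4, -11]
  [∞, 0, 9, 9]
  [∞, ∞, ∞, ∞]
  [∞, -1, 0, 0]
Key observation: the optimum is the walk 2->2->3, with weight 4 + 5 = 9.
Optimal value attained by: walk 2->2->3.
Answer: (W^⊗2)[2][3] = 9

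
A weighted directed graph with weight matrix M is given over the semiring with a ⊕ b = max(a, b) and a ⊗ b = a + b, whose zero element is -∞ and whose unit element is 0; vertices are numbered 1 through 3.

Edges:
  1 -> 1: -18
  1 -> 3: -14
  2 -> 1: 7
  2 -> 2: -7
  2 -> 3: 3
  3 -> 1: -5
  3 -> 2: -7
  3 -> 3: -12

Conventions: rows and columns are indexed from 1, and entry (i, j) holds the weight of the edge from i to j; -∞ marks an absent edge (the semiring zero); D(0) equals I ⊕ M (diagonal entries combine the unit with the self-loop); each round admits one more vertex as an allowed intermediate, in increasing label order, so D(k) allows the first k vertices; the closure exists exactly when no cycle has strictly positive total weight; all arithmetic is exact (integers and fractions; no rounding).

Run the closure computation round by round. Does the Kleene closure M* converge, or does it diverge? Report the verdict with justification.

D(0):
  [0, -∞, -14]
  [7, 0, 3]
  [-5, -7, 0]
D(1):
  [0, -∞, -14]
  [7, 0, 3]
  [-5, -7, 0]
D(2):
  [0, -∞, -14]
  [7, 0, 3]
  [0, -7, 0]
D(3):
  [0, -21, -14]
  [7, 0, 3]
  [0, -7, 0]
Key observation: every diagonal entry stays at the unit through all rounds, so no improving cycle exists.
Answer: CONVERGES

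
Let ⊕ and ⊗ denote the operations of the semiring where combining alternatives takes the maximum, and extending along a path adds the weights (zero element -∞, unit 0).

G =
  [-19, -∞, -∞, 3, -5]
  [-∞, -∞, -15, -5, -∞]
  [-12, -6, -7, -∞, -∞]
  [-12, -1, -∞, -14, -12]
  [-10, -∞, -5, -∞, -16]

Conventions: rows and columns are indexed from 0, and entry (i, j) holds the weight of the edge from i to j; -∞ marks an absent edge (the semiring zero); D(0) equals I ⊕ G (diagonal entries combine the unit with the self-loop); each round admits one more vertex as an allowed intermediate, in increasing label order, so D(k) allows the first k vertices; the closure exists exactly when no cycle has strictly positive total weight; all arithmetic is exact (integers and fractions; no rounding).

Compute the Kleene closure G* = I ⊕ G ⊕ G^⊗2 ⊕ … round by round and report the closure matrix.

D(0):
  [0, -∞, -∞, 3, -5]
  [-∞, 0, -15, -5, -∞]
  [-12, -6, 0, -∞, -∞]
  [-12, -1, -∞, 0, -12]
  [-10, -∞, -5, -∞, 0]
D(1):
  [0, -∞, -∞, 3, -5]
  [-∞, 0, -15, -5, -∞]
  [-12, -6, 0, -9, -17]
  [-12, -1, -∞, 0, -12]
  [-10, -∞, -5, -7, 0]
D(2):
  [0, -∞, -∞, 3, -5]
  [-∞, 0, -15, -5, -∞]
  [-12, -6, 0, -9, -17]
  [-12, -1, -16, 0, -12]
  [-10, -∞, -5, -7, 0]
D(3):
  [0, -∞, -∞, 3, -5]
  [-27, 0, -15, -5, -32]
  [-12, -6, 0, -9, -17]
  [-12, -1, -16, 0, -12]
  [-10, -11, -5, -7, 0]
D(4):
  [0, 2, -13, 3, -5]
  [-17, 0, -15, -5, -17]
  [-12, -6, 0, -9, -17]
  [-12, -1, -16, 0, -12]
  [-10, -8, -5, -7, 0]
D(5):
  [0, 2, -10, 3, -5]
  [-17, 0, -15, -5, -17]
  [-12, -6, 0, -9, -17]
  [-12, -1, -16, 0, -12]
  [-10, -8, -5, -7, 0]
Answer: G* = [[0, 2, -10, 3, -5], [-17, 0, -15, -5, -17], [-12, -6, 0, -9, -17], [-12, -1, -16, 0, -12], [-10, -8, -5, -7, 0]]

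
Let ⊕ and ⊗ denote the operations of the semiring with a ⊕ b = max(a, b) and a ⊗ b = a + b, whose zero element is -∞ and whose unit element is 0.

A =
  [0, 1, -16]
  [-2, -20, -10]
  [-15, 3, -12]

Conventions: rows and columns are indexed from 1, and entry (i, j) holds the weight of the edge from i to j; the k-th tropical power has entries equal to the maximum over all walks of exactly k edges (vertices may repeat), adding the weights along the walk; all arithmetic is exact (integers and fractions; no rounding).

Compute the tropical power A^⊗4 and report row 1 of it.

A^⊗2:
  [0, 1, -9]
  [-2, -1, -18]
  [1, -9, -7]
A^⊗3:
  [0, 1, -9]
  [-2, -1, -11]
  [1, 2, -15]
A^⊗4:
  [0, 1, -9]
  [-2, -1, -11]
  [1, 2, -8]
Answer: row 1 of A^⊗4 = [0, 1, -9]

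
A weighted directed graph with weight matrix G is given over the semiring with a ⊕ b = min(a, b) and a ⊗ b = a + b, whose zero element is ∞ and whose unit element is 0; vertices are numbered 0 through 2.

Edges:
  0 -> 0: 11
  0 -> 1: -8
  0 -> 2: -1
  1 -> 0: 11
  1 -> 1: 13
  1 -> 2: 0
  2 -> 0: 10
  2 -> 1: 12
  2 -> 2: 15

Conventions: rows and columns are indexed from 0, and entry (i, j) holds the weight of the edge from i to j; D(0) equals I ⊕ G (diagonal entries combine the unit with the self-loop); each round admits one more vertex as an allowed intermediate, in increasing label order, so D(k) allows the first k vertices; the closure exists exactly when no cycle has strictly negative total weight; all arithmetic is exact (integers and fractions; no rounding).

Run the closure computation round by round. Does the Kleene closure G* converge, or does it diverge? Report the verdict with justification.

D(0):
  [0, -8, -1]
  [11, 0, 0]
  [10, 12, 0]
D(1):
  [0, -8, -1]
  [11, 0, 0]
  [10, 2, 0]
D(2):
  [0, -8, -8]
  [11, 0, 0]
  [10, 2, 0]
D(3):
  [0, -8, -8]
  [10, 0, 0]
  [10, 2, 0]
Key observation: every diagonal entry stays at the unit through all rounds, so no improving cycle exists.
Answer: CONVERGES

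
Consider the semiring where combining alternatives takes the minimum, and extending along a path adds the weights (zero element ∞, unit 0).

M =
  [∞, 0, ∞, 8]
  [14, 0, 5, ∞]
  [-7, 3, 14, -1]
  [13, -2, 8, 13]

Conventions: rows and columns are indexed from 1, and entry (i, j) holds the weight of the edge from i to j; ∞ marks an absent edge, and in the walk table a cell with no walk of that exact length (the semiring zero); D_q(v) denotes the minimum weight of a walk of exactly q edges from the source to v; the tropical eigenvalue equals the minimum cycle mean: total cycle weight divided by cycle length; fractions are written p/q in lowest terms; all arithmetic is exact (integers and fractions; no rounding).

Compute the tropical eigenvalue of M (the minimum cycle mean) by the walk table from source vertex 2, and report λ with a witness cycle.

q=0: [∞, 0, ∞, ∞]
q=1: [14, 0, 5, ∞]
q=2: [-2, 0, 5, 4]
q=3: [-2, -2, 5, 4]
q=4: [-2, -2, 3, 4]
Optimal cycle mean attained by: cycle 1->2->3->1, total 0 + 5 + (-7), length 3.
Answer: λ = -2/3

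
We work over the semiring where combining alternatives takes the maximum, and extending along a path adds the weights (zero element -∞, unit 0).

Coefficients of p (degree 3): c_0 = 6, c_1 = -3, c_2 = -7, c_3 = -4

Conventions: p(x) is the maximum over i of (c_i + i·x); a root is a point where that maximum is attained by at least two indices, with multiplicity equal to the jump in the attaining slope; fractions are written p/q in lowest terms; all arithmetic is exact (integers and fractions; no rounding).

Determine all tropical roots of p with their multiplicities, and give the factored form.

hull edge (i=0, c=6) to (i=3, c=-4): slope -10/3, span 3
Factored form: p(x) = -4 ⊗ (x ⊕ 10/3) ⊗ (x ⊕ 10/3) ⊗ (x ⊕ 10/3)
Answer: roots = 10/3 (mult 3)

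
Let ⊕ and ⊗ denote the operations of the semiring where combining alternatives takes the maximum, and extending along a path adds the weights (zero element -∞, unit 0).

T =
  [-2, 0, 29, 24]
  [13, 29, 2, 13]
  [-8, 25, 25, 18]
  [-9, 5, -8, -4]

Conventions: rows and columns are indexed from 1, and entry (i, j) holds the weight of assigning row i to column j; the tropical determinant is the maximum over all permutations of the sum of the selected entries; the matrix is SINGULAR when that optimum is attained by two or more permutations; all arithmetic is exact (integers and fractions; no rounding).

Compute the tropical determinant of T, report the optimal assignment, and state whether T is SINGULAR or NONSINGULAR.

σ = (1, 2, 3, 4): (-2) + 29 + 25 + (-4) = 48
σ = (1, 2, 4, 3): (-2) + 29 + 18 + (-8) = 37
σ = (1, 3, 2, 4): (-2) + 2 + 25 + (-4) = 21
σ = (1, 3, 4, 2): (-2) + 2 + 18 + 5 = 23
σ = (1, 4, 2, 3): (-2) + 13 + 25 + (-8) = 28
σ = (1, 4, 3, 2): (-2) + 13 + 25 + 5 = 41
σ = (2, 1, 3, 4): 0 + 13 + 25 + (-4) = 34
σ = (2, 1, 4, 3): 0 + 13 + 18 + (-8) = 23
σ = (2, 3, 1, 4): 0 + 2 + (-8) + (-4) = -10
σ = (2, 3, 4, 1): 0 + 2 + 18 + (-9) = 11
σ = (2, 4, 1, 3): 0 + 13 + (-8) + (-8) = -3
σ = (2, 4, 3, 1): 0 + 13 + 25 + (-9) = 29
σ = (3, 1, 2, 4): 29 + 13 + 25 + (-4) = 63
σ = (3, 1, 4, 2): 29 + 13 + 18 + 5 = 65
σ = (3, 2, 1, 4): 29 + 29 + (-8) + (-4) = 46
σ = (3, 2, 4, 1): 29 + 29 + 18 + (-9) = 67
σ = (3, 4, 1, 2): 29 + 13 + (-8) + 5 = 39
σ = (3, 4, 2, 1): 29 + 13 + 25 + (-9) = 58
σ = (4, 1, 2, 3): 24 + 13 + 25 + (-8) = 54
σ = (4, 1, 3, 2): 24 + 13 + 25 + 5 = 67
σ = (4, 2, 1, 3): 24 + 29 + (-8) + (-8) = 37
σ = (4, 2, 3, 1): 24 + 29 + 25 + (-9) = 69
σ = (4, 3, 1, 2): 24 + 2 + (-8) + 5 = 23
σ = (4, 3, 2, 1): 24 + 2 + 25 + (-9) = 42
Optimal value attained by: σ = (4, 2, 3, 1).
Answer: det⊕(T) = 69; verdict: NONSINGULAR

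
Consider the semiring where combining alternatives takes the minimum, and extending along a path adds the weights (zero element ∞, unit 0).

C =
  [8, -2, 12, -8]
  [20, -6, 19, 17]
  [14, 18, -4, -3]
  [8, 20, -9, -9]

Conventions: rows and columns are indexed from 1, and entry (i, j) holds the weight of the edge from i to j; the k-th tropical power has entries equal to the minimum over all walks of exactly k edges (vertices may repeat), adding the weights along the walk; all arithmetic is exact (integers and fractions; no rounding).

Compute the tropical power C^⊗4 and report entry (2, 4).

C^⊗2:
  [0, -8, -17, -17]
  [14, -12, 8, 8]
  [5, 12, -12, -12]
  [-1, 6, -18, -18]
C^⊗3:
  [-9, -14, -26, -26]
  [8, -18, -1, -1]
  [-4, 3, -21, -21]
  [-10, -3, -27, -27]
C^⊗4:
  [-18, -20, -35, -35]
  [2, -24, -10, -10]
  [-13, -6, -30, -30]
  [-19, -12, -36, -36]
Key observation: the optimum is the walk 2->4->4->4->4, with weight 17 + (-9) + (-9) + (-9) = -10.
Optimal value attained by: walk 2->4->4->4->4.
Answer: (C^⊗4)[2][4] = -10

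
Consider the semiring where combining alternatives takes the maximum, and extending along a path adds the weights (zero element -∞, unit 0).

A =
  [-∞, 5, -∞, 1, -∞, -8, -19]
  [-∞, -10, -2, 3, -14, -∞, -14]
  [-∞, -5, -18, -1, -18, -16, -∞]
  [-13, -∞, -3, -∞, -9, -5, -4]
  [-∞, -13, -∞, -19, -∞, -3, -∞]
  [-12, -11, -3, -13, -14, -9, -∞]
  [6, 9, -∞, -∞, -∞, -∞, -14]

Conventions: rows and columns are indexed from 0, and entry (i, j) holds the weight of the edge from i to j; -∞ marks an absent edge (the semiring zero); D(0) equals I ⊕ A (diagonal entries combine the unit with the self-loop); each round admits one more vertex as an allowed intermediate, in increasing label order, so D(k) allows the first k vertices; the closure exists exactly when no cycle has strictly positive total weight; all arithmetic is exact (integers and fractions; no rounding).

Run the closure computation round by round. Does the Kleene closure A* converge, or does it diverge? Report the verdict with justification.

D(0):
  [0, 5, -∞, 1, -∞, -8, -19]
  [-∞, 0, -2, 3, -14, -∞, -14]
  [-∞, -5, 0, -1, -18, -16, -∞]
  [-13, -∞, -3, 0, -9, -5, -4]
  [-∞, -13, -∞, -19, 0, -3, -∞]
  [-12, -11, -3, -13, -14, 0, -∞]
  [6, 9, -∞, -∞, -∞, -∞, 0]
D(1):
  [0, 5, -∞, 1, -∞, -8, -19]
  [-∞, 0, -2, 3, -14, -∞, -14]
  [-∞, -5, 0, -1, -18, -16, -∞]
  [-13, -8, -3, 0, -9, -5, -4]
  [-∞, -13, -∞, -19, 0, -3, -∞]
  [-12, -7, -3, -11, -14, 0, -31]
  [6, 11, -∞, 7, -∞, -2, 0]
D(2):
  [0, 5, 3, 8, -9, -8, -9]
  [-∞, 0, -2, 3, -14, -∞, -14]
  [-∞, -5, 0, -1, -18, -16, -19]
  [-13, -8, -3, 0, -9, -5, -4]
  [-∞, -13, -15, -10, 0, -3, -27]
  [-12, -7, -3, -4, -14, 0, -21]
  [6, 11, 9, 14, -3, -2, 0]
D(3):
  [0, 5, 3, 8, -9, -8, -9]
  [-∞, 0, -2, 3, -14, -18, -14]
  [-∞, -5, 0, -1, -18, -16, -19]
  [-13, -8, -3, 0, -9, -5, -4]
  [-∞, -13, -15, -10, 0, -3, -27]
  [-12, -7, -3, -4, -14, 0, -21]
  [6, 11, 9, 14, -3, -2, 0]
Detection: at round 4, diagonal entry (6, 6) turns strictly positive.
Key observation: the cycle 6->0->1->2->3->6 has total weight 6 + 5 + (-2) + (-1) + (-4), which is strictly positive.
Answer: DIVERGES — positive cycle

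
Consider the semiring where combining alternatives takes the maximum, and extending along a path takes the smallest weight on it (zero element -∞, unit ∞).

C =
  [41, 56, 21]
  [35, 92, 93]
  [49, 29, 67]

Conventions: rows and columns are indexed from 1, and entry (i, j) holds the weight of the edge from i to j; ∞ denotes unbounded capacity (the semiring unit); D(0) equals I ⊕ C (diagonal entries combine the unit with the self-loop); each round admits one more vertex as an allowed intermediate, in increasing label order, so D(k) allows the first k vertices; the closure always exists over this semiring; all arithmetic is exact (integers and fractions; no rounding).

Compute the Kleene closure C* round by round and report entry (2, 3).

D(0):
  [∞, 56, 21]
  [35, ∞, 93]
  [49, 29, ∞]
D(1):
  [∞, 56, 21]
  [35, ∞, 93]
  [49, 49, ∞]
D(2):
  [∞, 56, 56]
  [35, ∞, 93]
  [49, 49, ∞]
D(3):
  [∞, 56, 56]
  [49, ∞, 93]
  [49, 49, ∞]
Answer: C*[2][3] = 93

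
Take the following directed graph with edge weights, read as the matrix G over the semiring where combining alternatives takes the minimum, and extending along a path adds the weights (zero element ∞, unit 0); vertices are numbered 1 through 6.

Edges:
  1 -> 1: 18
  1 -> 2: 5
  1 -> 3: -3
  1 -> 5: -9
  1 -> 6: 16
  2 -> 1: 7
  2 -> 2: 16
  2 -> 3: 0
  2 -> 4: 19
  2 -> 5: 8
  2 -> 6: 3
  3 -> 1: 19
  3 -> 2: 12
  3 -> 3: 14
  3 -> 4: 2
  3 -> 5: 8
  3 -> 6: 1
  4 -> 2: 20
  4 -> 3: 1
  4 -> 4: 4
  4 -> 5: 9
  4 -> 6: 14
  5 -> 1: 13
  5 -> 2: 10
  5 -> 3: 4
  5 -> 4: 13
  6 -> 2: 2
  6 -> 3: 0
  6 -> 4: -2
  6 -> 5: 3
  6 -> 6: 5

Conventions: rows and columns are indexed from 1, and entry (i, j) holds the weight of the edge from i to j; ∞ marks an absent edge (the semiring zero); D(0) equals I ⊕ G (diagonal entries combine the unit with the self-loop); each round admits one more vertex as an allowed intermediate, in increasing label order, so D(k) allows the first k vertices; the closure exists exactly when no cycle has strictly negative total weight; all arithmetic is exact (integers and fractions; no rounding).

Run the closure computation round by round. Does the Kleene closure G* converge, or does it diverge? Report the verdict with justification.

D(0):
  [0, 5, -3, ∞, -9, 16]
  [7, 0, 0, 19, 8, 3]
  [19, 12, 0, 2, 8, 1]
  [∞, 20, 1, 0, 9, 14]
  [13, 10, 4, 13, 0, ∞]
  [∞, 2, 0, -2, 3, 0]
D(1):
  [0, 5, -3, ∞, -9, 16]
  [7, 0, 0, 19, -2, 3]
  [19, 12, 0, 2, 8, 1]
  [∞, 20, 1, 0, 9, 14]
  [13, 10, 4, 13, 0, 29]
  [∞, 2, 0, -2, 3, 0]
D(2):
  [0, 5, -3, 24, -9, 8]
  [7, 0, 0, 19, -2, 3]
  [19, 12, 0, 2, 8, 1]
  [27, 20, 1, 0, 9, 14]
  [13, 10, 4, 13, 0, 13]
  [9, 2, 0, -2, 0, 0]
D(3):
  [0, 5, -3, -1, -9, -2]
  [7, 0, 0, 2, -2, 1]
  [19, 12, 0, 2, 8, 1]
  [20, 13, 1, 0, 9, 2]
  [13, 10, 4, 6, 0, 5]
  [9, 2, 0, -2, 0, 0]
D(4):
  [0, 5, -3, -1, -9, -2]
  [7, 0, 0, 2, -2, 1]
  [19, 12, 0, 2, 8, 1]
  [20, 13, 1, 0, 9, 2]
  [13, 10, 4, 6, 0, 5]
  [9, 2, -1, -2, 0, 0]
D(5):
  [0, 1, -5, -3, -9, -4]
  [7, 0, 0, 2, -2, 1]
  [19, 12, 0, 2, 8, 1]
  [20, 13, 1, 0, 9, 2]
  [13, 10, 4, 6, 0, 5]
  [9, 2, -1, -2, 0, 0]
D(6):
  [0, -2, -5, -6, -9, -4]
  [7, 0, 0, -1, -2, 1]
  [10, 3, 0, -1, 1, 1]
  [11, 4, 1, 0, 2, 2]
  [13, 7, 4, 3, 0, 5]
  [9, 2, -1, -2, 0, 0]
Key observation: every diagonal entry stays at the unit through all rounds, so no improving cycle exists.
Answer: CONVERGES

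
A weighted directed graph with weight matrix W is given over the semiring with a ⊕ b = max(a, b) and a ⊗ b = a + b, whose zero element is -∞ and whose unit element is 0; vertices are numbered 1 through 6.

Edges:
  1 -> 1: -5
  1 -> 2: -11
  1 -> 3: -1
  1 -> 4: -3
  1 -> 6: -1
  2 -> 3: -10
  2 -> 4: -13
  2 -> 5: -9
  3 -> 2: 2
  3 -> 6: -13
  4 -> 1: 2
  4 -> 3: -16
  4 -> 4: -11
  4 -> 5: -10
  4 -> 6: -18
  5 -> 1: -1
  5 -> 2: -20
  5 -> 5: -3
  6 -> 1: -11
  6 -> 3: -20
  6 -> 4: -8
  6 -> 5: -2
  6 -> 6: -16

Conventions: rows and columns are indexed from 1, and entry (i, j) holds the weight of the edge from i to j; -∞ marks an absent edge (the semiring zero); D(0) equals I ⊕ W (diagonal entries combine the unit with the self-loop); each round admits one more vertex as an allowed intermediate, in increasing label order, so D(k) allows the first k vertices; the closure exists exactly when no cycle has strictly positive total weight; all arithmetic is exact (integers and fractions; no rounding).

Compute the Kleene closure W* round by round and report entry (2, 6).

D(0):
  [0, -11, -1, -3, -∞, -1]
  [-∞, 0, -10, -13, -9, -∞]
  [-∞, 2, 0, -∞, -∞, -13]
  [2, -∞, -16, 0, -10, -18]
  [-1, -20, -∞, -∞, 0, -∞]
  [-11, -∞, -20, -8, -2, 0]
D(1):
  [0, -11, -1, -3, -∞, -1]
  [-∞, 0, -10, -13, -9, -∞]
  [-∞, 2, 0, -∞, -∞, -13]
  [2, -9, 1, 0, -10, 1]
  [-1, -12, -2, -4, 0, -2]
  [-11, -22, -12, -8, -2, 0]
D(2):
  [0, -11, -1, -3, -20, -1]
  [-∞, 0, -10, -13, -9, -∞]
  [-∞, 2, 0, -11, -7, -13]
  [2, -9, 1, 0, -10, 1]
  [-1, -12, -2, -4, 0, -2]
  [-11, -22, -12, -8, -2, 0]
D(3):
  [0, 1, -1, -3, -8, -1]
  [-∞, 0, -10, -13, -9, -23]
  [-∞, 2, 0, -11, -7, -13]
  [2, 3, 1, 0, -6, 1]
  [-1, 0, -2, -4, 0, -2]
  [-11, -10, -12, -8, -2, 0]
D(4):
  [0, 1, -1, -3, -8, -1]
  [-11, 0, -10, -13, -9, -12]
  [-9, 2, 0, -11, -7, -10]
  [2, 3, 1, 0, -6, 1]
  [-1, 0, -2, -4, 0, -2]
  [-6, -5, -7, -8, -2, 0]
D(5):
  [0, 1, -1, -3, -8, -1]
  [-10, 0, -10, -13, -9, -11]
  [-8, 2, 0, -11, -7, -9]
  [2, 3, 1, 0, -6, 1]
  [-1, 0, -2, -4, 0, -2]
  [-3, -2, -4, -6, -2, 0]
D(6):
  [0, 1, -1, -3, -3, -1]
  [-10, 0, -10, -13, -9, -11]
  [-8, 2, 0, -11, -7, -9]
  [2, 3, 1, 0, -1, 1]
  [-1, 0, -2, -4, 0, -2]
  [-3, -2, -4, -6, -2, 0]
Answer: W*[2][6] = -11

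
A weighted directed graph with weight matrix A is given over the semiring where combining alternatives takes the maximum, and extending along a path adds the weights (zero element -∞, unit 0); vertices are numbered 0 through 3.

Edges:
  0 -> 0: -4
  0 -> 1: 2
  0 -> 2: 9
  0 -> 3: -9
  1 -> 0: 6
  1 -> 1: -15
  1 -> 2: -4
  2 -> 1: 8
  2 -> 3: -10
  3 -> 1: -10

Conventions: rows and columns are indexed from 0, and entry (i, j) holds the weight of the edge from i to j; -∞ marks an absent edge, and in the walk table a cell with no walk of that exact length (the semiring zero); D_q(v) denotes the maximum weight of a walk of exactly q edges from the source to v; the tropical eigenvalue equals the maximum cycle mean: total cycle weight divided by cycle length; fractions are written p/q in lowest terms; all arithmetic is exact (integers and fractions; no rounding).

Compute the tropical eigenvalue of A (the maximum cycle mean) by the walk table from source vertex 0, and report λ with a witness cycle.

q=0: [0, -∞, -∞, -∞]
q=1: [-4, 2, 9, -9]
q=2: [8, 17, 5, -1]
q=3: [23, 13, 17, -1]
q=4: [19, 25, 32, 14]
Optimal cycle mean attained by: cycle 0->2->1->0, total 9 + 8 + 6, length 3.
Answer: λ = 23/3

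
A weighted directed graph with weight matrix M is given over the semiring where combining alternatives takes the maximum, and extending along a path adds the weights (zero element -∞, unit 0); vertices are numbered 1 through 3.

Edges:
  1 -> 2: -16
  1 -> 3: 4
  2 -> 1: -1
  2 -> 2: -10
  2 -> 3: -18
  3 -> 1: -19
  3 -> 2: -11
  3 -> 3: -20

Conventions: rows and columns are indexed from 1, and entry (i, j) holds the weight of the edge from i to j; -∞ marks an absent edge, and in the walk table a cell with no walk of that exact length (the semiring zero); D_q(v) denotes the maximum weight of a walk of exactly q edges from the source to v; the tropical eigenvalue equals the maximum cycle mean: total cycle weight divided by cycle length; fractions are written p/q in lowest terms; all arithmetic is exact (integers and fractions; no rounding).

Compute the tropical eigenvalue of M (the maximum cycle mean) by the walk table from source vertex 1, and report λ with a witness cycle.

q=0: [0, -∞, -∞]
q=1: [-∞, -16, 4]
q=2: [-15, -7, -16]
q=3: [-8, -17, -11]
Optimal cycle mean attained by: cycle 1->3->2->1, total 4 + (-11) + (-1), length 3.
Answer: λ = -8/3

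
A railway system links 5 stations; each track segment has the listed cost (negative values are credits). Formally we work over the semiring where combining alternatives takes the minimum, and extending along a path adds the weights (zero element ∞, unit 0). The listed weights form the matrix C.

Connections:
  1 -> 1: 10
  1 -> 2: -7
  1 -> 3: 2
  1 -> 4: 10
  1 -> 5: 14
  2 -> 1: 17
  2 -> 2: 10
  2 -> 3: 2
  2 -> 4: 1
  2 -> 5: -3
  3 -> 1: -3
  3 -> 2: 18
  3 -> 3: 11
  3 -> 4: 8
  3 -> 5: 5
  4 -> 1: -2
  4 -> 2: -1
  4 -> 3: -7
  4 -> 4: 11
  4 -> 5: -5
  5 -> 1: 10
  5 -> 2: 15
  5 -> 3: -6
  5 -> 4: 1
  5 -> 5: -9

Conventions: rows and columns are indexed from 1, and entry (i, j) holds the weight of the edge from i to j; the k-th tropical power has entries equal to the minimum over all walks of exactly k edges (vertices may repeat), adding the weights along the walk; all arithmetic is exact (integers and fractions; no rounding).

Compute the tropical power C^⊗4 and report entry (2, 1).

C^⊗2:
  [-1, 3, -5, -6, -10]
  [-1, 0, -9, -2, -12]
  [6, -10, -1, 6, -4]
  [-10, -9, -11, -4, -14]
  [-9, 0, -15, -8, -18]
C^⊗3:
  [-8, -8, -16, -9, -19]
  [-12, -8, -18, -11, -21]
  [-4, -1, -10, -9, -13]
  [-14, -17, -20, -13, -23]
  [-18, -16, -24, -17, -27]
C^⊗4:
  [-19, -15, -25, -18, -28]
  [-21, -19, -27, -20, -30]
  [-13, -11, -19, -12, -22]
  [-23, -21, -29, -22, -32]
  [-27, -25, -33, -26, -36]
Key observation: the optimum is the walk 2->5->5->3->1, with weight (-3) + (-9) + (-6) + (-3) = -21.
Optimal value attained by: walk 2->5->5->3->1.
Answer: (C^⊗4)[2][1] = -21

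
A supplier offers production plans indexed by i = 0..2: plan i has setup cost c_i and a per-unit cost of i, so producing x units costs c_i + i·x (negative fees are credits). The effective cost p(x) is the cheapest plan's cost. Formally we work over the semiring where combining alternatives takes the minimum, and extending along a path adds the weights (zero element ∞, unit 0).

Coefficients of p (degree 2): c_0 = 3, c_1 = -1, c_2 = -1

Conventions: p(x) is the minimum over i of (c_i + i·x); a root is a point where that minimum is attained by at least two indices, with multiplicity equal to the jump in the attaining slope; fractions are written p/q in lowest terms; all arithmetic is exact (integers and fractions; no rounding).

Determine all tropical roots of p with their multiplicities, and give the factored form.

hull edge (i=0, c=3) to (i=1, c=-1): slope -4, span 1
hull edge (i=1, c=-1) to (i=2, c=-1): slope 0, span 1
Factored form: p(x) = -1 ⊗ (x ⊕ 0) ⊗ (x ⊕ 4)
Answer: roots = 0 (mult 1), 4 (mult 1)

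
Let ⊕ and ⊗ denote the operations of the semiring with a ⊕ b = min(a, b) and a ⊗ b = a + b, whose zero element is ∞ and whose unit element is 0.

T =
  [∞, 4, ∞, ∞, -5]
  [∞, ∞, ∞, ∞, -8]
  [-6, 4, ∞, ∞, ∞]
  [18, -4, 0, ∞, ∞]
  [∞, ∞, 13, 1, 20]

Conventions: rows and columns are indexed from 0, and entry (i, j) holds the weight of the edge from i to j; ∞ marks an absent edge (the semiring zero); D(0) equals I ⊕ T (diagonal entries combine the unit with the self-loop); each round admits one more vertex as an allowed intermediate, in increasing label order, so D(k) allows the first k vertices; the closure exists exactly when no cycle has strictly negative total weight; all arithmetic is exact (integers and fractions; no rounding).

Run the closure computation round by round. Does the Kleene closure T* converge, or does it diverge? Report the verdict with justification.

D(0):
  [0, 4, ∞, ∞, -5]
  [∞, 0, ∞, ∞, -8]
  [-6, 4, 0, ∞, ∞]
  [18, -4, 0, 0, ∞]
  [∞, ∞, 13, 1, 0]
D(1):
  [0, 4, ∞, ∞, -5]
  [∞, 0, ∞, ∞, -8]
  [-6, -2, 0, ∞, -11]
  [18, -4, 0, 0, 13]
  [∞, ∞, 13, 1, 0]
D(2):
  [0, 4, ∞, ∞, -5]
  [∞, 0, ∞, ∞, -8]
  [-6, -2, 0, ∞, -11]
  [18, -4, 0, 0, -12]
  [∞, ∞, 13, 1, 0]
D(3):
  [0, 4, ∞, ∞, -5]
  [∞, 0, ∞, ∞, -8]
  [-6, -2, 0, ∞, -11]
  [-6, -4, 0, 0, -12]
  [7, 11, 13, 1, 0]
Detection: at round 4, diagonal entry (4, 4) turns strictly negative.
Key observation: the cycle 4->3->1->4 has total weight 1 + (-4) + (-8), which is strictly negative.
Answer: DIVERGES — negative cycle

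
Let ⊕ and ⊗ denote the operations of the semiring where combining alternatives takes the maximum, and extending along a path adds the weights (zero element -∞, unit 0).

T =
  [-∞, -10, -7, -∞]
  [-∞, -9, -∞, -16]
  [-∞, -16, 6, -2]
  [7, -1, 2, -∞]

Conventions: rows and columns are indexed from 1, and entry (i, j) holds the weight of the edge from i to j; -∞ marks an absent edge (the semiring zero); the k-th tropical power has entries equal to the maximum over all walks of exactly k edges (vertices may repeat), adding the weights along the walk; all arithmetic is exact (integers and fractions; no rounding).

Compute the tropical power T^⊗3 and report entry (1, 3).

T^⊗2:
  [-∞, -19, -1, -9]
  [-9, -17, -14, -25]
  [5, -3, 12, 4]
  [-∞, -3, 8, 0]
T^⊗3:
  [-2, -10, 5, -3]
  [-18, -19, -8, -16]
  [11, 3, 18, 10]
  [7, -1, 14, 6]
Key observation: the optimum is the walk 1->3->3->3, with weight (-7) + 6 + 6 = 5.
Optimal value attained by: walk 1->3->3->3.
Answer: (T^⊗3)[1][3] = 5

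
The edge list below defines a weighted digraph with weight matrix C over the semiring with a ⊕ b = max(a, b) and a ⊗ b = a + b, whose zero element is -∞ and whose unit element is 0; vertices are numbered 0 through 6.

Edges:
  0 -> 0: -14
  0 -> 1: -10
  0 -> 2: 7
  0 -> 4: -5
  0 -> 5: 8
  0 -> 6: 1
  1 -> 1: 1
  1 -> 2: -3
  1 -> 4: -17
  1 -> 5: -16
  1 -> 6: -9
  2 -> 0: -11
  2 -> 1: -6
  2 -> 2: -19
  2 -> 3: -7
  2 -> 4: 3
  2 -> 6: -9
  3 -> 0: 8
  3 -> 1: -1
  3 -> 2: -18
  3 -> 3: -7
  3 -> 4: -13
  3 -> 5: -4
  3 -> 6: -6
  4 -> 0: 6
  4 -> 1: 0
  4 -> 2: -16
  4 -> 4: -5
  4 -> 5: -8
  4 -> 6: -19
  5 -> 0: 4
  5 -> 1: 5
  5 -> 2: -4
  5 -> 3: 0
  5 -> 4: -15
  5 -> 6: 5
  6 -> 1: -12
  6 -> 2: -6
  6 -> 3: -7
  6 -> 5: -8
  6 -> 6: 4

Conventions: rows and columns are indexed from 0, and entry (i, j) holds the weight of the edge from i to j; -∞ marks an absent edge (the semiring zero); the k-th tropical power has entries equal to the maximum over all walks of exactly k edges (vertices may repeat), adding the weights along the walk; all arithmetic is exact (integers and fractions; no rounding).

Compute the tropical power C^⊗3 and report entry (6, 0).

C^⊗2:
  [12, 13, 4, 8, 10, -6, 13]
  [-11, 2, -2, -10, 0, -15, -5]
  [9, 3, -4, -14, -2, -3, -5]
  [1, 1, 15, -4, 3, 16, 9]
  [1, 1, 13, -8, 1, 14, 7]
  [8, 6, 11, -2, -1, 12, 9]
  [1, -3, -2, -3, -3, -4, 8]
C^⊗3:
  [16, 14, 19, 6, 7, 20, 17]
  [6, 3, -1, -9, 1, -3, -1]
  [4, 4, 16, -3, 4, 17, 10]
  [20, 21, 12, 16, 18, 9, 21]
  [18, 19, 10, 14, 16, 9, 19]
  [16, 17, 15, 12, 14, 16, 17]
  [5, 1, 8, 1, 1, 9, 12]
Key observation: the optimum is the walk 6->6->3->0, with weight 4 + (-7) + 8 = 5.
Optimal value attained by: walk 6->6->3->0.
Answer: (C^⊗3)[6][0] = 5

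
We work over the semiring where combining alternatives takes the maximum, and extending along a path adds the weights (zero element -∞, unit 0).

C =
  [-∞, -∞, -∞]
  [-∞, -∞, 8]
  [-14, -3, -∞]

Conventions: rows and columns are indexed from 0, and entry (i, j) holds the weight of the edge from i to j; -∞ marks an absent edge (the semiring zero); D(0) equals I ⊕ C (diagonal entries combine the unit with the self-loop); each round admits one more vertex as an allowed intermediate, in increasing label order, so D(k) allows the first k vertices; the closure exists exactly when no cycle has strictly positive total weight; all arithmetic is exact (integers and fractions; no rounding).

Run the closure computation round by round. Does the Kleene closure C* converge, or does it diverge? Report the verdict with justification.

D(0):
  [0, -∞, -∞]
  [-∞, 0, 8]
  [-14, -3, 0]
D(1):
  [0, -∞, -∞]
  [-∞, 0, 8]
  [-14, -3, 0]
Detection: at round 2, diagonal entry (2, 2) turns strictly positive.
Key observation: the cycle 2->1->2 has total weight (-3) + 8, which is strictly positive.
Answer: DIVERGES — positive cycle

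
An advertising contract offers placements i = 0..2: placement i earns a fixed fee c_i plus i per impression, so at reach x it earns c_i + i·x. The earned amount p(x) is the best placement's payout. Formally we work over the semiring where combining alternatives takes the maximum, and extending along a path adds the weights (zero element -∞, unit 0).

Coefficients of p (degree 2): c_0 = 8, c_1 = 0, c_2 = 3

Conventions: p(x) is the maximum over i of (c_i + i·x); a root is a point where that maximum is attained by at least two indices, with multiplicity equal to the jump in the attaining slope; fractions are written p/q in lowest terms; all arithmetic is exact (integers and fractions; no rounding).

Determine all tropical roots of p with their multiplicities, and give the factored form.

hull edge (i=0, c=8) to (i=2, c=3): slope -5/2, span 2
Factored form: p(x) = 3 ⊗ (x ⊕ 5/2) ⊗ (x ⊕ 5/2)
Answer: roots = 5/2 (mult 2)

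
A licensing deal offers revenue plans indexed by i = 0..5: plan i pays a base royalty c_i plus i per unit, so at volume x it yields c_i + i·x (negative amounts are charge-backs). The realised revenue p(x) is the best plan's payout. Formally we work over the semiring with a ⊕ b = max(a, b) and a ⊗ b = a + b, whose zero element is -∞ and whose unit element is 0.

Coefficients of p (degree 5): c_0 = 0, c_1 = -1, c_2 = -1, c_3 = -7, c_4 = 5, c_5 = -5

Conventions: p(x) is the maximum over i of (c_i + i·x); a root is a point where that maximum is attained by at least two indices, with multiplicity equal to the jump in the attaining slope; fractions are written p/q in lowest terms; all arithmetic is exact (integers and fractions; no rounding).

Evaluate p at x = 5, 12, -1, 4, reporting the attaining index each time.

p(5) = max(0+0·5=0, -1+1·5=4, -1+2·5=9, -7+3·5=8, 5+4·5=25, -5+5·5=20) = 25 (attained by i=4)
p(12) = max(0+0·12=0, -1+1·12=11, -1+2·12=23, -7+3·12=29, 5+4·12=53, -5+5·12=55) = 55 (attained by i=5)
p(-1) = max(0+0·(-1)=0, -1+1·(-1)=-2, -1+2·(-1)=-3, -7+3·(-1)=-10, 5+4·(-1)=1, -5+5·(-1)=-10) = 1 (attained by i=4)
p(4) = max(0+0·4=0, -1+1·4=3, -1+2·4=7, -7+3·4=5, 5+4·4=21, -5+5·4=15) = 21 (attained by i=4)
Answer: p(5) = 25; p(12) = 55; p(-1) = 1; p(4) = 21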